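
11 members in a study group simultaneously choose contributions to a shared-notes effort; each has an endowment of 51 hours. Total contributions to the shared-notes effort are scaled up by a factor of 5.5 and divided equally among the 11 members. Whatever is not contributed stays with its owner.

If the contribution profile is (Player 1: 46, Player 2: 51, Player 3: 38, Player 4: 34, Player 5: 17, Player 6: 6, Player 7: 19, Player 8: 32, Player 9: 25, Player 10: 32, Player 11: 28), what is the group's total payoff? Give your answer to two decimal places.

Total contributed: 46 + 51 + 38 + 34 + 17 + 6 + 19 + 32 + 25 + 32 + 28 = 328; total kept: 11 × 51 − 328 = 233.
The shared-notes effort pays out 5.5 × 328 = 1804.00 in aggregate.
Group total = 233 + 1804.00 = 2037.00.

2037.00 hours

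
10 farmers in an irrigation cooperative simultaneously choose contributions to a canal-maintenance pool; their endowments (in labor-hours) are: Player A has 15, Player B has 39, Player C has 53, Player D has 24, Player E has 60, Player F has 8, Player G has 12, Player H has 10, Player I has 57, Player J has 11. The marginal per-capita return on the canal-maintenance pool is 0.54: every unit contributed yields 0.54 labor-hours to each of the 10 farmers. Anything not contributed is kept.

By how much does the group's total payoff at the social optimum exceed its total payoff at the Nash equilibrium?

The private return per contributed unit is 0.54 < 1 for everyone, so the Nash equilibrium is zero contribution and the group total is Σ E_j = 15 + 39 + 53 + 24 + 60 + 8 + 12 + 10 + 57 + 11 = 289.
Each contributed unit returns 5.400 to the group, so the social optimum is full contribution by everyone: group total = 5.400 × 289 = 1560.60.
Efficiency loss = (5.400 − 1) × 289 = 1271.60.

1271.60 labor-hours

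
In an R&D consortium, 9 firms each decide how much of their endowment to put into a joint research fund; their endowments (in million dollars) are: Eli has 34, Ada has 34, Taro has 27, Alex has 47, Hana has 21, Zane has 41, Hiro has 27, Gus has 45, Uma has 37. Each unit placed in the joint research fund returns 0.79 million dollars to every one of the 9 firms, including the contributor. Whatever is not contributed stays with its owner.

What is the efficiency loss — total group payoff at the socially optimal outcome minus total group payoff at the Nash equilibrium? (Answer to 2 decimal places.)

The private return per contributed unit is 0.79 < 1 for everyone, so the Nash equilibrium is zero contribution and the group total is Σ E_j = 34 + 34 + 27 + 47 + 21 + 41 + 27 + 45 + 37 = 313.
Each contributed unit returns 7.110 to the group, so the social optimum is full contribution by everyone: group total = 7.110 × 313 = 2225.43.
Efficiency loss = (7.110 − 1) × 313 = 1912.43.

1912.43 million dollars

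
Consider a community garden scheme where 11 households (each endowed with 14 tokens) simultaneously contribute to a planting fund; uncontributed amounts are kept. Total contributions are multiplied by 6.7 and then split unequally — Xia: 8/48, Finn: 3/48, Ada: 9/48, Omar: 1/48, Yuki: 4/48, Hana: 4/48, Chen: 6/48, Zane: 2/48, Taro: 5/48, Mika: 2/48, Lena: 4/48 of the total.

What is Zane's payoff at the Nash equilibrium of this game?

Each unit j contributes comes back to j as 6.7 × (j's share), so j prefers to contribute only if that share exceeds 1/6.7 = 0.1493; otherwise keeping the unit dominates.
The shares above 0.1493 belong to Xia and Ada, contributing 14 each; the remaining 9 contribute 0. Total contributed: 28.
Zane keeps 14 and receives 6.7 × 28 × 2/48 = 7.82 from the planting fund, for a payoff of 21.82.

21.82 tokens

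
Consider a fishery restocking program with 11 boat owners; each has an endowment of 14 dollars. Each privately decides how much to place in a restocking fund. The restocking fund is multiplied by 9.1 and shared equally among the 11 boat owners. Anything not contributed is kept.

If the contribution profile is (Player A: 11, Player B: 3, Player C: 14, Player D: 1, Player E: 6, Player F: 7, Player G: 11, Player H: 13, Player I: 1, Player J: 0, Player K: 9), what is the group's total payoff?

Total contributed: 11 + 3 + 14 + 1 + 6 + 7 + 11 + 13 + 1 + 0 + 9 = 76; total kept: 11 × 14 − 76 = 78.
The restocking fund pays out 9.1 × 76 = 691.60 in aggregate.
Group total = 78 + 691.60 = 769.60.

769.60 dollars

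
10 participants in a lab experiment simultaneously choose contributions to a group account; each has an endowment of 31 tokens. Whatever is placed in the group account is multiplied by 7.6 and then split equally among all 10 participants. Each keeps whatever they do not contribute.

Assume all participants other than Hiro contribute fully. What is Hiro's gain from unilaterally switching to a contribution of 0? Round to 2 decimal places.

Switching from a contribution of 31 to 0 lets Hiro keep an extra 31 tokens, but lowers the group account by 31, which costs Hiro their own share of that drop: 7.6/10 × 31 = 23.56.
Net gain = 31 − 23.56 = 7.44. The private return per contributed unit (0.7600) is below 1, so free-riding is indeed the best response regardless of what the others do.

7.44 tokens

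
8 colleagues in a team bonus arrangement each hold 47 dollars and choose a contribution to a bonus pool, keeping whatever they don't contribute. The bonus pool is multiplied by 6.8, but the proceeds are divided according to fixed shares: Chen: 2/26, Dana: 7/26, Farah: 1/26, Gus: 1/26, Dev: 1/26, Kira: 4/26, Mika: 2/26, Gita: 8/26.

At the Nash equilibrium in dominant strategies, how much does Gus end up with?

83.88 dollars

Each unit j contributes comes back to j as 6.8 × (j's share), so j prefers to contribute only if that share exceeds 1/6.8 = 0.1471; otherwise keeping the unit dominates.
Dana, Kira and Gita are above the threshold, contributing 47 each; the remaining 5 contribute 0. Total contributed: 141.
Gus keeps 47 and receives 6.8 × 141 × 1/26 = 36.88 from the bonus pool, for a payoff of 83.88.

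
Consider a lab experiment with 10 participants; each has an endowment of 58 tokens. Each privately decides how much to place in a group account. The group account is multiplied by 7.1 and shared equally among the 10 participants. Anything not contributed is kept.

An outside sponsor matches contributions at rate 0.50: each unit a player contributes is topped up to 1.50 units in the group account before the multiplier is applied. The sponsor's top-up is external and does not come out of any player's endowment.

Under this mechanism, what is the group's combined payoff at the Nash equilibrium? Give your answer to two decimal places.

The effective private return per unit is now 7.1 × 1.50 / 10 = 1.0650 > 1, so every player's dominant strategy flips to full contribution.
So the Nash equilibrium is full contribution by all 10; the group earns 7.1 × 1.50 × 580 = 6177.00.

6177.00 tokens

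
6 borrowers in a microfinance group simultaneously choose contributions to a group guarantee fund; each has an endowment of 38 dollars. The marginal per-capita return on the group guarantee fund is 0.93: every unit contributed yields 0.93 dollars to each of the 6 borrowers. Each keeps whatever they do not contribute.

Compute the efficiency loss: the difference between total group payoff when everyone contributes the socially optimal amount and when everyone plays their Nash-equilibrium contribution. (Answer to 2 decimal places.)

The private return per contributed unit is 0.93 < 1, so contributing 0 is dominant for every player. At the Nash equilibrium everyone keeps their 38, and the group total is 6 × 38 = 228.
Each contributed unit returns 5.580 to the group as a whole (0.93 to each of 6 players), which exceeds 1, so the social optimum is full contribution: group total = 5.580 × 228 = 1272.24.
Efficiency loss = 1272.24 − 228 = 1044.24.

1044.24 dollars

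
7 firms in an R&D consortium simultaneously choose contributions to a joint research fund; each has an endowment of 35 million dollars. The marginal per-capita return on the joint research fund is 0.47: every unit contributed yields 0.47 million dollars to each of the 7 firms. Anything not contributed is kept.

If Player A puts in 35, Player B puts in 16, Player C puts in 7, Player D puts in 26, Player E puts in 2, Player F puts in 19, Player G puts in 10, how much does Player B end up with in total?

73.05 million dollars

Total contributed: 35 + 16 + 7 + 26 + 2 + 19 + 10 = 115.
Each receives 0.47 × 115 = 54.05 from the joint research fund.
Player B keeps 35 − 16 = 19, so Player B's payoff is 19 + 54.05 = 73.05.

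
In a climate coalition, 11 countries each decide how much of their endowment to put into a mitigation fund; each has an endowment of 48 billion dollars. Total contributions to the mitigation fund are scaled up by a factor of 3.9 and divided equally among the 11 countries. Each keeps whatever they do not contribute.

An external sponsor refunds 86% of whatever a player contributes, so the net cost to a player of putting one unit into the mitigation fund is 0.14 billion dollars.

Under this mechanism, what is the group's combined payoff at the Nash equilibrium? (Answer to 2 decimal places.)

2513.28 billion dollars

With the mechanism, a contributed unit returns (3.9/11) / 0.14 = 2.5325 per unit of net cost to the contributor — now above 1 — so contributing fully is weakly dominant for every player.
So the Nash equilibrium is full contribution by all 11; the group earns 11 × (48 × 0.86 + 3.9 × 48) = 2513.28.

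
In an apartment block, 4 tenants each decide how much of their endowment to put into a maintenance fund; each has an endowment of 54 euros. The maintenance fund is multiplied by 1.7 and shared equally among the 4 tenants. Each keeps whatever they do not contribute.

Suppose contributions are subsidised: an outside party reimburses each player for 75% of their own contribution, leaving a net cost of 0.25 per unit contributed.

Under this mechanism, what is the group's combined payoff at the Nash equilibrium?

529.20 euros

The effective private return per unit is now (1.7/4) / 0.25 = 1.7000 > 1, so every player's dominant strategy flips to full contribution.
So the Nash equilibrium is full contribution by all 4; the group earns 4 × (54 × 0.75 + 1.7 × 54) = 529.20.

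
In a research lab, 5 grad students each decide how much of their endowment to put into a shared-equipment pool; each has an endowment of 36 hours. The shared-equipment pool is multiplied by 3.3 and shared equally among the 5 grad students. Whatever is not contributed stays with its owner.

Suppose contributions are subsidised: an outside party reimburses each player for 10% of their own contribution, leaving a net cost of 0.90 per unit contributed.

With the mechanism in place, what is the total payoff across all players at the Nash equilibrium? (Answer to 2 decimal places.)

The effective private return is (3.3/5) / 0.90 = 0.7333, which is still under 1, so the mechanism doesn't change anyone's dominant strategy: zero contribution.
Everyone keeps their endowment and the group total is 5 × 36 = 180.

180.00 hours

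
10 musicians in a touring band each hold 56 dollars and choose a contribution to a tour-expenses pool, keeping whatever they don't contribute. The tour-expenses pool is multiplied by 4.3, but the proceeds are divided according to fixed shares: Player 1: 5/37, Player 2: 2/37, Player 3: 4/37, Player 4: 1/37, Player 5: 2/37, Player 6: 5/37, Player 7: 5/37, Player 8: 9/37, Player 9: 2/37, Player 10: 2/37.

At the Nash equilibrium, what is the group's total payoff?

744.80 dollars

Each unit j contributes comes back to j as 4.3 × (j's share), so j prefers to contribute only if that share exceeds 1/4.3 = 0.2326; otherwise keeping the unit dominates.
Player 8 alone (share 9/37) is above the threshold, contributing 56; the remaining 9 contribute 0. Total contributed: 56.
The tour-expenses pool pays out 4.3 × 56 = 240.80 in total (split across the unequal shares, but the aggregate is all that matters for the group sum).
The 9 free-riders keep 56 each, adding 504. Group total = 504 + 240.80 = 744.80.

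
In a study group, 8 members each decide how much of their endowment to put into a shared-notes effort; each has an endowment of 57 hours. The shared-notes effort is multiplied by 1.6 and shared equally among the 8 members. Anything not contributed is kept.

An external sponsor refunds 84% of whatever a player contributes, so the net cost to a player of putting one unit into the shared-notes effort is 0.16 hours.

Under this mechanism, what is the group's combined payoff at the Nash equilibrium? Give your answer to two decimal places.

Under the mechanism each unit contributed yields (1.6/8) / 0.16 = 1.2500 back to its contributor per unit of net cost, which exceeds 1, making full contribution the dominant choice for everyone.
At the Nash equilibrium everyone contributes 57. Group total payoff = 8 × (57 × 0.84 + 1.6 × 57) = 1112.64.

1112.64 hours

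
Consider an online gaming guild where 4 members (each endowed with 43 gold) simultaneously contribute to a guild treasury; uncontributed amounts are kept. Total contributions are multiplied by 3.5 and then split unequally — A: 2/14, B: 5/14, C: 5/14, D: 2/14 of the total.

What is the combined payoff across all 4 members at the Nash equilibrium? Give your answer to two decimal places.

Each unit j contributes comes back to j as 3.5 × (j's share), so j prefers to contribute only if that share exceeds 1/3.5 = 0.2857; otherwise keeping the unit dominates.
B and C are above the threshold, contributing 43 each; the remaining 2 contribute 0. Total contributed: 86.
The guild treasury pays out 3.5 × 86 = 301.00 in total (split across the unequal shares, but the aggregate is all that matters for the group sum).
The 2 free-riders keep 43 each, adding 86. Group total = 86 + 301.00 = 387.00.

387.00 gold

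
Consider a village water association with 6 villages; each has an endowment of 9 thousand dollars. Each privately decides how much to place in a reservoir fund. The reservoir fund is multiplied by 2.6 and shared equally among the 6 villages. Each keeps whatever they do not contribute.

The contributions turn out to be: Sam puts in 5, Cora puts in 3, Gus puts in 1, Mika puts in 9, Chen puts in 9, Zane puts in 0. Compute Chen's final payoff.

11.70 thousand dollars

Total contributed: 5 + 3 + 1 + 9 + 9 + 0 = 27.
Each receives 2.6 × 27 / 6 = 11.70 from the reservoir fund.
Chen keeps 9 − 9 = 0, so Chen's payoff is 0 + 11.70 = 11.70.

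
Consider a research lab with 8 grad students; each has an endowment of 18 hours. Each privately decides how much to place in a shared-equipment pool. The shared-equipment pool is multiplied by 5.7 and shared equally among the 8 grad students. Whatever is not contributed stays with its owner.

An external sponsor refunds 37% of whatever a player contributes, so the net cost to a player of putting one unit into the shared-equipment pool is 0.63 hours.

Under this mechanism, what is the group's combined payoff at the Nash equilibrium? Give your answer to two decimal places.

With the mechanism, a contributed unit returns (5.7/8) / 0.63 = 1.1310 per unit of net cost to the contributor — now above 1 — so contributing fully is weakly dominant for every player.
So the Nash equilibrium is full contribution by all 8; the group earns 8 × (18 × 0.37 + 5.7 × 18) = 874.08.

874.08 hours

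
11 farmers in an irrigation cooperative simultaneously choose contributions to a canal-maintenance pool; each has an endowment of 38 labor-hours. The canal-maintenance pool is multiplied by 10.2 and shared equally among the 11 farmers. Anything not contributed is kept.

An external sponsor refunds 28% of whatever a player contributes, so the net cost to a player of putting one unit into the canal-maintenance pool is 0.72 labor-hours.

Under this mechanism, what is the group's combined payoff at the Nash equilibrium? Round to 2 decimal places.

The effective private return per unit is now (10.2/11) / 0.72 = 1.2879 > 1, so every player's dominant strategy flips to full contribution.
So the Nash equilibrium is full contribution by all 11; the group earns 11 × (38 × 0.28 + 10.2 × 38) = 4380.64.

4380.64 labor-hours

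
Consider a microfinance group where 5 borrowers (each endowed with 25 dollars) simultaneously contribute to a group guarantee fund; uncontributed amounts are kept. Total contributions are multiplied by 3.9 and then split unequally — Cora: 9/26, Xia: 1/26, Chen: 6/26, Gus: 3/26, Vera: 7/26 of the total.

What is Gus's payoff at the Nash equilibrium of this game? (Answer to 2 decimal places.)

47.50 dollars

Each unit j contributes comes back to j as 3.9 × (j's share), so j prefers to contribute only if that share exceeds 1/3.9 = 0.2564; otherwise keeping the unit dominates.
Cora and Vera clear that bar, contributing 25 each; the remaining 3 contribute 0. Total contributed: 50.
Gus keeps 25 and receives 3.9 × 50 × 3/26 = 22.50 from the group guarantee fund, for a payoff of 47.50.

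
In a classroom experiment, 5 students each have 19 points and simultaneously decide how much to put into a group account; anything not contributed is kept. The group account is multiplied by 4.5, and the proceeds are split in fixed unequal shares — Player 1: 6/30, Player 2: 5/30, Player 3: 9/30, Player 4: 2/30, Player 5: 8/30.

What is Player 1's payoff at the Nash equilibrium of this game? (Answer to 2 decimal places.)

53.20 points

A player with share s gets back 4.5·s per unit contributed, so full contribution is dominant for anyone with s > 1/4.5 = 0.2222 and zero contribution is dominant for anyone below.
Player 3 and Player 5 are above the threshold, contributing 19 each; the remaining 3 contribute 0. Total contributed: 38.
Player 1 keeps 19 and receives 4.5 × 38 × 6/30 = 34.20 from the group account, for a payoff of 53.20.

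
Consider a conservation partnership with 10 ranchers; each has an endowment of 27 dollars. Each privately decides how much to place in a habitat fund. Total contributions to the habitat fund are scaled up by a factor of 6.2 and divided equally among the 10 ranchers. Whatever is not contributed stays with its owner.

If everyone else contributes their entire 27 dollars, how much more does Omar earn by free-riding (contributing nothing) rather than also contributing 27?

Switching from a contribution of 27 to 0 lets Omar keep an extra 27 dollars, but lowers the habitat fund by 27, which costs Omar their own share of that drop: 6.2/10 × 27 = 16.74.
Net gain = 27 − 16.74 = 10.26. The private return per contributed unit (0.6200) is below 1, so free-riding is indeed the best response regardless of what the others do.

10.26 dollars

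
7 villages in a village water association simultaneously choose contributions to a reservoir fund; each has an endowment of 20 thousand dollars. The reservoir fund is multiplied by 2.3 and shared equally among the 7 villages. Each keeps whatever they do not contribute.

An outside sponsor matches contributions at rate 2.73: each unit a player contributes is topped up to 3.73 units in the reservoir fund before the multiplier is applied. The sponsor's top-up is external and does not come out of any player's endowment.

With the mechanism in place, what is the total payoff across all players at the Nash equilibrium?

Under the mechanism each unit contributed yields 2.3 × 3.73 / 7 = 1.2256 back to its contributor per unit of net cost, which exceeds 1, making full contribution the dominant choice for everyone.
At the Nash equilibrium everyone contributes 20. Group total payoff = 2.3 × 3.73 × 140 = 1201.06.

1201.06 thousand dollars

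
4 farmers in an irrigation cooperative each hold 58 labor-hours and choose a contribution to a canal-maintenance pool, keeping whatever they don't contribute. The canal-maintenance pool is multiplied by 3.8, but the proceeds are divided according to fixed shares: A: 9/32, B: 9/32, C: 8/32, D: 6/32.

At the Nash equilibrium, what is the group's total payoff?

Each unit j contributes comes back to j as 3.8 × (j's share), so j prefers to contribute only if that share exceeds 1/3.8 = 0.2632; otherwise keeping the unit dominates.
A and B are above the threshold, contributing 58 each; the remaining 2 contribute 0. Total contributed: 116.
The canal-maintenance pool pays out 3.8 × 116 = 440.80 in total (split across the unequal shares, but the aggregate is all that matters for the group sum).
The 2 free-riders keep 58 each, adding 116. Group total = 116 + 440.80 = 556.80.

556.80 labor-hours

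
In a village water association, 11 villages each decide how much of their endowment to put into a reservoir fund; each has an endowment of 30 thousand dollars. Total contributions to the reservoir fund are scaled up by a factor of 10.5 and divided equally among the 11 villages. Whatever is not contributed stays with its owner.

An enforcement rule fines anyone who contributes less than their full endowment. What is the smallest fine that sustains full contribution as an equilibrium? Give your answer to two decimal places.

1.36 thousand dollars

Given the others contribute fully, the best deviation is to contribute 0 (any partial contribution still incurs the fine and gives up units whose private return 0.9545 is below 1).
Deviating from 30 to 0 saves 30 thousand dollars but forfeits the deviator's share of the drop in the reservoir fund: 10.5/11 × 30 = 28.64.
So the deviation gain is 30 − 28.64 = 1.36, and the fine must be at least 1.36 thousand dollars to wipe it out.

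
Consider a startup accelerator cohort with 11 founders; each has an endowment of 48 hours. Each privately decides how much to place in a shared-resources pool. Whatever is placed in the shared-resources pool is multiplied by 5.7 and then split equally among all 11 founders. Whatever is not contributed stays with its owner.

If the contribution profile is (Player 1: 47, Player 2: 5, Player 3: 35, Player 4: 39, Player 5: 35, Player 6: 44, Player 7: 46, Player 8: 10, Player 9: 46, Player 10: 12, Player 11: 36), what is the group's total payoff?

Total contributed: 47 + 5 + 35 + 39 + 35 + 44 + 46 + 10 + 46 + 12 + 36 = 355; total kept: 11 × 48 − 355 = 173.
The shared-resources pool pays out 5.7 × 355 = 2023.50 in aggregate.
Group total = 173 + 2023.50 = 2196.50.

2196.50 hours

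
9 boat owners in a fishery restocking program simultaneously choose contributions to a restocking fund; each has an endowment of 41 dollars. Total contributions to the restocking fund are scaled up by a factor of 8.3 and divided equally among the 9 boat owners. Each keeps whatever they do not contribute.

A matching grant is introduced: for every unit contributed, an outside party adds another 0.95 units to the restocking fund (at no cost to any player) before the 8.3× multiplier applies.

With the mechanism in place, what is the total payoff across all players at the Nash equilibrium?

Under the mechanism each unit contributed yields 8.3 × 1.95 / 9 = 1.7983 back to its contributor per unit of net cost, which exceeds 1, making full contribution the dominant choice for everyone.
At the Nash equilibrium everyone contributes 41. Group total payoff = 8.3 × 1.95 × 369 = 5972.27.

5972.27 dollars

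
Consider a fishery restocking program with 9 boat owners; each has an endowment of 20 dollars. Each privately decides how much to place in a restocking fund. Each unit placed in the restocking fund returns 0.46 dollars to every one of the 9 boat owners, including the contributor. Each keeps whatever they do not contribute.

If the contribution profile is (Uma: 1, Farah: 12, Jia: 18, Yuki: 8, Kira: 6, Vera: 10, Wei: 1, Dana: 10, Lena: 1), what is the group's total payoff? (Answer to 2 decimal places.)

Total contributed: 1 + 12 + 18 + 8 + 6 + 10 + 1 + 10 + 1 = 67; total kept: 9 × 20 − 67 = 113.
The restocking fund pays out 0.46 × 9 × 67 = 277.38 in aggregate.
Group total = 113 + 277.38 = 390.38.

390.38 dollars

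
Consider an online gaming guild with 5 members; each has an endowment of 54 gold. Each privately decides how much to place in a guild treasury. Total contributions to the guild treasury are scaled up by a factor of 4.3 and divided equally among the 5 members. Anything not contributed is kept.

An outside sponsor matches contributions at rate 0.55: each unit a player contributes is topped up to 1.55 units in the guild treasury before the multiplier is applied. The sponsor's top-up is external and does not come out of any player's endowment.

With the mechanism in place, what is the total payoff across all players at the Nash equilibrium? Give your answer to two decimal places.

With the mechanism, a contributed unit returns 4.3 × 1.55 / 5 = 1.3330 per unit of net cost to the contributor — now above 1 — so contributing fully is weakly dominant for every player.
At the Nash equilibrium everyone contributes 54. Group total payoff = 4.3 × 1.55 × 270 = 1799.55.

1799.55 gold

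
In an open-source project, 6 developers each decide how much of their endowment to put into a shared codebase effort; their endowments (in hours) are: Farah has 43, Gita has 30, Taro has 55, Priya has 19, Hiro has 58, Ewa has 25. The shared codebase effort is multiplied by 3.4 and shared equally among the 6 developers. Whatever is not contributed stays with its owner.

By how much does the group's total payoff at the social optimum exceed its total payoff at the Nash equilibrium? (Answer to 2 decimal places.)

552.00 hours

The private return per contributed unit is 3.4/6 = 0.5667 < 1 for every player regardless of endowment, so the Nash equilibrium is zero contribution and the group total is Σ E_j = 43 + 30 + 55 + 19 + 58 + 25 = 230.
Each contributed unit returns 3.400 to the group, so the social optimum is full contribution by everyone: group total = 3.400 × 230 = 782.00.
Efficiency loss = (3.400 − 1) × 230 = 552.00.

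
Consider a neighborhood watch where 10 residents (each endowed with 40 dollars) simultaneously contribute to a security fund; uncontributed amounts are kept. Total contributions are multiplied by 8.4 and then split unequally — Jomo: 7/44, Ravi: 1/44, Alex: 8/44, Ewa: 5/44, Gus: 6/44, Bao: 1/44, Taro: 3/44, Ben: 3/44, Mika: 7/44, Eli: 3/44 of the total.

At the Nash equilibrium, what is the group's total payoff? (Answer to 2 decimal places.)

Each unit j contributes comes back to j as 8.4 × (j's share), so j prefers to contribute only if that share exceeds 1/8.4 = 0.1190; otherwise keeping the unit dominates.
Jomo, Alex, Gus and Mika clear that bar, contributing 40 each; the remaining 6 contribute 0. Total contributed: 160.
The security fund pays out 8.4 × 160 = 1344.00 in total (split across the unequal shares, but the aggregate is all that matters for the group sum).
The 6 free-riders keep 40 each, adding 240. Group total = 240 + 1344.00 = 1584.00.

1584.00 dollars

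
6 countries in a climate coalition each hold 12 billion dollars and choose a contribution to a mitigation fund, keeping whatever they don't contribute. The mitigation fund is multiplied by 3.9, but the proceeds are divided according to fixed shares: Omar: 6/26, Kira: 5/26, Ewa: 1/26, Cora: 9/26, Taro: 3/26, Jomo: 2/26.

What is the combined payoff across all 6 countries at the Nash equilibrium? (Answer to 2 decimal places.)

A player with share s gets back 3.9·s per unit contributed, so full contribution is dominant for anyone with s > 1/3.9 = 0.2564 and zero contribution is dominant for anyone below.
The only share above 0.2564 is Cora's 9/26, contributing 12; the remaining 5 contribute 0. Total contributed: 12.
The mitigation fund pays out 3.9 × 12 = 46.80 in total (split across the unequal shares, but the aggregate is all that matters for the group sum).
The 5 free-riders keep 12 each, adding 60. Group total = 60 + 46.80 = 106.80.

106.80 billion dollars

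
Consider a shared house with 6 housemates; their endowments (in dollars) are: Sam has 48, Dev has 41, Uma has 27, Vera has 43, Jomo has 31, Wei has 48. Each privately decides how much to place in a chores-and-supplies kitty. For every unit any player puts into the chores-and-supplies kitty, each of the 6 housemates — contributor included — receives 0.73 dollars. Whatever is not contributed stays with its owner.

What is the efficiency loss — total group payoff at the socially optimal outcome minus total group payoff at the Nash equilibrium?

The private return per contributed unit is 0.73 < 1 for everyone, so the Nash equilibrium is zero contribution and the group total is Σ E_j = 48 + 41 + 27 + 43 + 31 + 48 = 238.
Each contributed unit returns 4.380 to the group, so the social optimum is full contribution by everyone: group total = 4.380 × 238 = 1042.44.
Efficiency loss = (4.380 − 1) × 238 = 804.44.

804.44 dollars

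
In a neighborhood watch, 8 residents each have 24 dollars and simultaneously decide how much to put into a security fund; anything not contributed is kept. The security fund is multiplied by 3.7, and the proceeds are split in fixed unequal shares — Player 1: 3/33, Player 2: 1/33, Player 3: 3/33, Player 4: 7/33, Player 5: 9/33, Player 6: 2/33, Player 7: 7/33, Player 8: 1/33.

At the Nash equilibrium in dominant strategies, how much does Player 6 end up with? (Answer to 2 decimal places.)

For player j, contributing a unit is worthwhile iff 3.7 × (j's share) ≥ 1, i.e. iff j's share is at least 0.2703.
Only Player 5 (9/33) clears that bar, contributing 24; the remaining 7 contribute 0. Total contributed: 24.
Player 6 keeps 24 and receives 3.7 × 24 × 2/33 = 5.38 from the security fund, for a payoff of 29.38.

29.38 dollars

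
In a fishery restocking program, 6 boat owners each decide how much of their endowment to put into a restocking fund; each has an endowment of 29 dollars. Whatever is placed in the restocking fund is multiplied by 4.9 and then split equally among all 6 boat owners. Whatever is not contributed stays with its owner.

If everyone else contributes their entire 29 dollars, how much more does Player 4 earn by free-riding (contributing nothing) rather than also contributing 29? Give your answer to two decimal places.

5.32 dollars

Switching from a contribution of 29 to 0 lets Player 4 keep an extra 29 dollars, but lowers the restocking fund by 29, which costs Player 4 their own share of that drop: 4.9/6 × 29 = 23.68.
Net gain = 29 − 23.68 = 5.32. The private return per contributed unit (0.8167) is below 1, so free-riding is indeed the best response regardless of what the others do.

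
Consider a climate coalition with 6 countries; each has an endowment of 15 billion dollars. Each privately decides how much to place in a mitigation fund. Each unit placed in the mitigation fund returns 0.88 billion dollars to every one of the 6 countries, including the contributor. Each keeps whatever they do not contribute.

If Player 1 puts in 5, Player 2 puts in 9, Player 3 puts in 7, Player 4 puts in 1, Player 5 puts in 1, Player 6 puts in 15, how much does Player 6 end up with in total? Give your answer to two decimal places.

Total contributed: 5 + 9 + 7 + 1 + 1 + 15 = 38.
Each receives 0.88 × 38 = 33.44 from the mitigation fund.
Player 6 keeps 15 − 15 = 0, so Player 6's payoff is 0 + 33.44 = 33.44.

33.44 billion dollars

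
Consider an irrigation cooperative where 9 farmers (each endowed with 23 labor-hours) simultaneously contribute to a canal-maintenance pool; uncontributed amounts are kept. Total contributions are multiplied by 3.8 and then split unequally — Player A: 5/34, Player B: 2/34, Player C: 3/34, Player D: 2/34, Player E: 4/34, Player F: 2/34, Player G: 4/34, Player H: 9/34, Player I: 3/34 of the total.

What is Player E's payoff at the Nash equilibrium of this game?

For player j, contributing a unit is worthwhile iff 3.8 × (j's share) ≥ 1, i.e. iff j's share is at least 0.2632.
The only share above 0.2632 is Player H's 9/34, contributing 23; the remaining 8 contribute 0. Total contributed: 23.
Player E keeps 23 and receives 3.8 × 23 × 4/34 = 10.28 from the canal-maintenance pool, for a payoff of 33.28.

33.28 labor-hours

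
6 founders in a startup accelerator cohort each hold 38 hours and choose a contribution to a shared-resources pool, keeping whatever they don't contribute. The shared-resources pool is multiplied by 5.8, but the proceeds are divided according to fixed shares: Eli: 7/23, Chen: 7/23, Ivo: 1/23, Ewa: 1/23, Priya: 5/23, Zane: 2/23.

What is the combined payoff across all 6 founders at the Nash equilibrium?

775.20 hours

A player with share s gets back 5.8·s per unit contributed, so full contribution is dominant for anyone with s > 1/5.8 = 0.1724 and zero contribution is dominant for anyone below.
Eli, Chen and Priya are above the threshold, contributing 38 each; the remaining 3 contribute 0. Total contributed: 114.
The shared-resources pool pays out 5.8 × 114 = 661.20 in total (split across the unequal shares, but the aggregate is all that matters for the group sum).
The 3 free-riders keep 38 each, adding 114. Group total = 114 + 661.20 = 775.20.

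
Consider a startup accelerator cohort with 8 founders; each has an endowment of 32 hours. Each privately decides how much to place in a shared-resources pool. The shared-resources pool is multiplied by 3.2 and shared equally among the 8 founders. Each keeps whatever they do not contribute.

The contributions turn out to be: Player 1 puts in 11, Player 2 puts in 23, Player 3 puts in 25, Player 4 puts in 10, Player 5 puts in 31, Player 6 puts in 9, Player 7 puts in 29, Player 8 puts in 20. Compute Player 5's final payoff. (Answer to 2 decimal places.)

Total contributed: 11 + 23 + 25 + 10 + 31 + 9 + 29 + 20 = 158.
Each receives 3.2 × 158 / 8 = 63.20 from the shared-resources pool.
Player 5 keeps 32 − 31 = 1, so Player 5's payoff is 1 + 63.20 = 64.20.

64.20 hours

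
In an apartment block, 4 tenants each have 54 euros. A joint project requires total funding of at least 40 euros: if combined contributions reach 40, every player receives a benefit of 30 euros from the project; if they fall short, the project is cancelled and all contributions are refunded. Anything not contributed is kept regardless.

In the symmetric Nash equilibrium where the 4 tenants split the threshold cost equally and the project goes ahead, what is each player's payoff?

74 euros

Equal share of the threshold: 40/4 = 10.
At this profile no one gains by cutting their contribution: any cut drops the total below 40, the project is cancelled, contributions are refunded, and the deviator ends with 54, which is less than 54 − 10 + 30 = 74. Contributing more than 10 just wastes the excess. So contributing exactly 10 is a best response.
Each player's payoff: 54 − 10 + 30 = 74.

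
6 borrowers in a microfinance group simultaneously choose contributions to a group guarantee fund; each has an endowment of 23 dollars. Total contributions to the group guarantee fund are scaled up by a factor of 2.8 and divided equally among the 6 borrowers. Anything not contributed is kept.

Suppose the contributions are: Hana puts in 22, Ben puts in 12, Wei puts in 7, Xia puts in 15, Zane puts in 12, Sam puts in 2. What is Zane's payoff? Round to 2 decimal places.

Total contributed: 22 + 12 + 7 + 15 + 12 + 2 = 70.
Each receives 2.8 × 70 / 6 = 32.67 from the group guarantee fund.
Zane keeps 23 − 12 = 11, so Zane's payoff is 11 + 32.67 = 43.67.

43.67 dollars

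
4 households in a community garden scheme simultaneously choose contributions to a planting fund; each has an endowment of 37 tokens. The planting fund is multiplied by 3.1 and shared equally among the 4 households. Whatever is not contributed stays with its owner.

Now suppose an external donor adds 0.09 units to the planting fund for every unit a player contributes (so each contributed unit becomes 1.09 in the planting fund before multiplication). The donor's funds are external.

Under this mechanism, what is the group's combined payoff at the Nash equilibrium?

148.00 tokens

The effective private return is 3.1 × 1.09 / 4 = 0.8448, which is still under 1, so the mechanism doesn't change anyone's dominant strategy: zero contribution.
Everyone keeps their endowment and the group total is 4 × 37 = 148.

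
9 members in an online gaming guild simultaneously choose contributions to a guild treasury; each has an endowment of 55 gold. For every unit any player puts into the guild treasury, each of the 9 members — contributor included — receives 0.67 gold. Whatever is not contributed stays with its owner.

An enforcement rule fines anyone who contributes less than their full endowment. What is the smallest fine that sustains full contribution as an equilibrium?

18.15 gold

Given the others contribute fully, the best deviation is to contribute 0 (any partial contribution still incurs the fine and gives up units whose private return 0.67 is below 1).
Deviating from 55 to 0 saves 55 gold but forfeits the deviator's share of the drop in the guild treasury: 0.67 × 55 = 36.85.
So the deviation gain is 55 − 36.85 = 18.15, and the fine must be at least 18.15 gold to wipe it out.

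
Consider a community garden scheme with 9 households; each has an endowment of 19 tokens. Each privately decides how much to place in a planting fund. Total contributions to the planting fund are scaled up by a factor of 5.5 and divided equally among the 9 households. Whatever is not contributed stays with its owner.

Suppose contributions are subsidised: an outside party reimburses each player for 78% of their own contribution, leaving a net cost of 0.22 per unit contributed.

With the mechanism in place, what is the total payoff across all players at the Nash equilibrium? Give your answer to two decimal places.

Under the mechanism each unit contributed yields (5.5/9) / 0.22 = 2.7778 back to its contributor per unit of net cost, which exceeds 1, making full contribution the dominant choice for everyone.
At the Nash equilibrium everyone contributes 19. Group total payoff = 9 × (19 × 0.78 + 5.5 × 19) = 1073.88.

1073.88 tokens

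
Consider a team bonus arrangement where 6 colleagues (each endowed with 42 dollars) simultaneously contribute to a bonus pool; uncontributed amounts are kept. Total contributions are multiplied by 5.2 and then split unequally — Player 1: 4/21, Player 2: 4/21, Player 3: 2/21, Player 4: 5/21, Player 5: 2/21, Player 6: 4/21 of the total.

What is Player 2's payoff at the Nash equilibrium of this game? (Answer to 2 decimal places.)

Each unit j contributes comes back to j as 5.2 × (j's share), so j prefers to contribute only if that share exceeds 1/5.2 = 0.1923; otherwise keeping the unit dominates.
Player 4 alone (share 5/21) is above the threshold, contributing 42; the remaining 5 contribute 0. Total contributed: 42.
Player 2 keeps 42 and receives 5.2 × 42 × 4/21 = 41.60 from the bonus pool, for a payoff of 83.60.

83.60 dollars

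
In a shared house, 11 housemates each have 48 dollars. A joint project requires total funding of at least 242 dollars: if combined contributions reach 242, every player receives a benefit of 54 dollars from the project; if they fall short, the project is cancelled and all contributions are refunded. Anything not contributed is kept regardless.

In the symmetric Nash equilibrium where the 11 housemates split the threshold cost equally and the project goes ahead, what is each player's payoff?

Equal share of the threshold: 242/11 = 22.
At this profile no one gains by cutting their contribution: any cut drops the total below 242, the project is cancelled, contributions are refunded, and the deviator ends with 48, which is less than 48 − 22 + 54 = 80. Contributing more than 22 just wastes the excess. So contributing exactly 22 is a best response.
Each player's payoff: 48 − 22 + 54 = 80.

80 dollars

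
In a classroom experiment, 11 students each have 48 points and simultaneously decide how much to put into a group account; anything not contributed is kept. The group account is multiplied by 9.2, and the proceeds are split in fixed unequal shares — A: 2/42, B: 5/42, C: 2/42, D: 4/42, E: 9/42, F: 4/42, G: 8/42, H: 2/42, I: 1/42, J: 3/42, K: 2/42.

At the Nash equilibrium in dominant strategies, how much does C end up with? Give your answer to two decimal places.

111.09 points

Each unit j contributes comes back to j as 9.2 × (j's share), so j prefers to contribute only if that share exceeds 1/9.2 = 0.1087; otherwise keeping the unit dominates.
The shares above 0.1087 belong to B, E and G, contributing 48 each; the remaining 8 contribute 0. Total contributed: 144.
C keeps 48 and receives 9.2 × 144 × 2/42 = 63.09 from the group account, for a payoff of 111.09.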